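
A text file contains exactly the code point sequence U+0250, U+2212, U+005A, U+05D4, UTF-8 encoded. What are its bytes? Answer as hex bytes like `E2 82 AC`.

U+0250: 2-byte form → C9 90.
U+2212: 3-byte form → E2 88 92.
U+005A: 1-byte form → 5A.
U+05D4: 2-byte form → D7 94.
Concatenated (8 bytes): C9 90 E2 88 92 5A D7 94.

C9 90 E2 88 92 5A D7 94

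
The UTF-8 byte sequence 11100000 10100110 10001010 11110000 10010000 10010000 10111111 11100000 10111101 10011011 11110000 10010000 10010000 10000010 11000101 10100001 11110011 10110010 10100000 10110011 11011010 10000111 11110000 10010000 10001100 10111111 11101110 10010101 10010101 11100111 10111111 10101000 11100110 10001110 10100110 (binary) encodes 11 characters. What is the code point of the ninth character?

U+E555

Offset 0: leading byte 0xE0 = 11100000 → 3-byte char #1 = E0 A6 8A.
Offset 3: leading byte 0xF0 = 11110000 → 4-byte char #2 = F0 90 90 BF.
Offset 7: leading byte 0xE0 = 11100000 → 3-byte char #3 = E0 BD 9B.
Offset 10: leading byte 0xF0 = 11110000 → 4-byte char #4 = F0 90 90 82.
Offset 14: leading byte 0xC5 = 11000101 → 2-byte char #5 = C5 A1.
Offset 16: leading byte 0xF3 = 11110011 → 4-byte char #6 = F3 B2 A0 B3.
Offset 20: leading byte 0xDA = 11011010 → 2-byte char #7 = DA 87.
Offset 22: leading byte 0xF0 = 11110000 → 4-byte char #8 = F0 90 8C BF.
Offset 26: leading byte 0xEE = 11101110 → 3-byte char #9 = EE 95 95.
Leading byte 0xEE = 11101110 matches 1110xxxx → 3-byte sequence.
Byte 1: 0xEE = 11101110, payload 1110 (4 bits).
Byte 2: 0x95 = 10010101 (10xxxxxx ✓), payload 010101.
Byte 3: 0x95 = 10010101 (10xxxxxx ✓), payload 010101.
Concatenate: 1110010101010101 = 0xE555 (16 bits → U+E555).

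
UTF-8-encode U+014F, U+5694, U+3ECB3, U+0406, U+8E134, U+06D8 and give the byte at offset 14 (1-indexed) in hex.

0x84

1-indexed offset 14 is 0-indexed offset 13.
U+014F → 2-byte form C5 8F at offsets 0–1.
U+5694 → 3-byte form E5 9A 94 at offsets 2–4.
U+3ECB3 → 4-byte form F0 BE B2 B3 at offsets 5–8.
U+0406 → 2-byte form D0 86 at offsets 9–10.
U+8E134 → 4-byte form F2 8E 84 B4 at offsets 11–14.
Offset 13 falls in char 5's range; it's byte 3 of F2 8E 84 B4 = 0x84.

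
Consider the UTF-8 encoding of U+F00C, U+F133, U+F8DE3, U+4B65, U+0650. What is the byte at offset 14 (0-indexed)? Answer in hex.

0x90

U+F00C → 3-byte form EF 80 8C at offsets 0–2.
U+F133 → 3-byte form EF 84 B3 at offsets 3–5.
U+F8DE3 → 4-byte form F3 B8 B7 A3 at offsets 6–9.
U+4B65 → 3-byte form E4 AD A5 at offsets 10–12.
U+0650 → 2-byte form D9 90 at offsets 13–14.
Offset 14 falls in char 5's range; it's byte 2 of D9 90 = 0x90.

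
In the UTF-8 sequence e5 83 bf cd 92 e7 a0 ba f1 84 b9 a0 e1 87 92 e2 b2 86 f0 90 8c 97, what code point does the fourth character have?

Offset 0: leading byte 0xE5 = 11100101 → 3-byte char #1 = E5 83 BF.
Offset 3: leading byte 0xCD = 11001101 → 2-byte char #2 = CD 92.
Offset 5: leading byte 0xE7 = 11100111 → 3-byte char #3 = E7 A0 BA.
Offset 8: leading byte 0xF1 = 11110001 → 4-byte char #4 = F1 84 B9 A0.
Leading byte 0xF1 = 11110001 matches 11110xxx → 4-byte sequence.
Byte 1: 0xF1 = 11110001, payload 001 (3 bits).
Byte 2: 0x84 = 10000100 (10xxxxxx ✓), payload 000100.
Byte 3: 0xB9 = 10111001 (10xxxxxx ✓), payload 111001.
Byte 4: 0xA0 = 10100000 (10xxxxxx ✓), payload 100000.
Concatenate: 001000100111001100000 = 0x44E60 (21 bits → U+44E60).

U+44E60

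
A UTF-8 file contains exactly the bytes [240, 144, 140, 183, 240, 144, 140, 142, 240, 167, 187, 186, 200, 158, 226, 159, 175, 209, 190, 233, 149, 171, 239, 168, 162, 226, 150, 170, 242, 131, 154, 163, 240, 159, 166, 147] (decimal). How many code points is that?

Byte at offset 0: 0xF0 = 11110000 → 4-byte char (#1). Advance 4.
Byte at offset 4: 0xF0 = 11110000 → 4-byte char (#2). Advance 4.
Byte at offset 8: 0xF0 = 11110000 → 4-byte char (#3). Advance 4.
Byte at offset 12: 0xC8 = 11001000 → 2-byte char (#4). Advance 2.
Byte at offset 14: 0xE2 = 11100010 → 3-byte char (#5). Advance 3.
Byte at offset 17: 0xD1 = 11010001 → 2-byte char (#6). Advance 2.
Byte at offset 19: 0xE9 = 11101001 → 3-byte char (#7). Advance 3.
Byte at offset 22: 0xEF = 11101111 → 3-byte char (#8). Advance 3.
Byte at offset 25: 0xE2 = 11100010 → 3-byte char (#9). Advance 3.
Byte at offset 28: 0xF2 = 11110010 → 4-byte char (#10). Advance 4.
Byte at offset 32: 0xF0 = 11110000 → 4-byte char (#11). Advance 4.
Reached end at offset 36 after 11 code points.

11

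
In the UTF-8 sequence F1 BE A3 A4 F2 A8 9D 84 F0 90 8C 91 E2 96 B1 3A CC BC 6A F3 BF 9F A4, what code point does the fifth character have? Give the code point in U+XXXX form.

Offset 0: leading byte 0xF1 = 11110001 → 4-byte char #1 = F1 BE A3 A4.
Offset 4: leading byte 0xF2 = 11110010 → 4-byte char #2 = F2 A8 9D 84.
Offset 8: leading byte 0xF0 = 11110000 → 4-byte char #3 = F0 90 8C 91.
Offset 12: leading byte 0xE2 = 11100010 → 3-byte char #4 = E2 96 B1.
Offset 15: leading byte 0x3A = 00111010 → 1-byte char #5 = 3A.
Leading byte 0x3A = 00111010 matches 0xxxxxxx → 1-byte sequence.
Byte 1: 0x3A = 00111010, payload 0111010 (7 bits).
Concatenate: 0111010 = 0x3A (7 bits → U+003A).

U+003A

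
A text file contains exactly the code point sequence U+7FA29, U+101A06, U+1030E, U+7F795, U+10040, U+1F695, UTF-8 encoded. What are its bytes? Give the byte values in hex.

U+7FA29: 4-byte form → F1 BF A8 A9.
U+101A06: 4-byte form → F4 81 A8 86.
U+1030E: 4-byte form → F0 90 8C 8E.
U+7F795: 4-byte form → F1 BF 9E 95.
U+10040: 4-byte form → F0 90 81 80.
U+1F695: 4-byte form → F0 9F 9A 95.
Concatenated (24 bytes): F1 BF A8 A9 F4 81 A8 86 F0 90 8C 8E F1 BF 9E 95 F0 90 81 80 F0 9F 9A 95.

F1 BF A8 A9 F4 81 A8 86 F0 90 8C 8E F1 BF 9E 95 F0 90 81 80 F0 9F 9A 95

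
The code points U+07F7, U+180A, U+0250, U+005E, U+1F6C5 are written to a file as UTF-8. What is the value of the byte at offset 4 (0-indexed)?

U+07F7 → 2-byte form DF B7 at offsets 0–1.
U+180A → 3-byte form E1 A0 8A at offsets 2–4.
Offset 4 falls in char 2's range; it's byte 3 of E1 A0 8A = 0x8A.

0x8A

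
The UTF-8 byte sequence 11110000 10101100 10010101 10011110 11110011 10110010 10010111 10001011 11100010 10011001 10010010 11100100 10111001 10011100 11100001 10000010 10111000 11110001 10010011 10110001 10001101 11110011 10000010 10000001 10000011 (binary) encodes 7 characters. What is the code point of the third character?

U+2652

Offset 0: leading byte 0xF0 = 11110000 → 4-byte char #1 = F0 AC 95 9E.
Offset 4: leading byte 0xF3 = 11110011 → 4-byte char #2 = F3 B2 97 8B.
Offset 8: leading byte 0xE2 = 11100010 → 3-byte char #3 = E2 99 92.
Leading byte 0xE2 = 11100010 matches 1110xxxx → 3-byte sequence.
Byte 1: 0xE2 = 11100010, payload 0010 (4 bits).
Byte 2: 0x99 = 10011001 (10xxxxxx ✓), payload 011001.
Byte 3: 0x92 = 10010010 (10xxxxxx ✓), payload 010010.
Concatenate: 0010011001010010 = 0x2652 (16 bits → U+2652).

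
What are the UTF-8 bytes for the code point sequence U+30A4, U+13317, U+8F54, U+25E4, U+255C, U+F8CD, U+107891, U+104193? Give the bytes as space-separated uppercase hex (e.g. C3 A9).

U+30A4: 3-byte form → E3 82 A4.
U+13317: 4-byte form → F0 93 8C 97.
U+8F54: 3-byte form → E8 BD 94.
U+25E4: 3-byte form → E2 97 A4.
U+255C: 3-byte form → E2 95 9C.
U+F8CD: 3-byte form → EF A3 8D.
U+107891: 4-byte form → F4 87 A2 91.
U+104193: 4-byte form → F4 84 86 93.
Concatenated (27 bytes): E3 82 A4 F0 93 8C 97 E8 BD 94 E2 97 A4 E2 95 9C EF A3 8D F4 87 A2 91 F4 84 86 93.

E3 82 A4 F0 93 8C 97 E8 BD 94 E2 97 A4 E2 95 9C EF A3 8D F4 87 A2 91 F4 84 86 93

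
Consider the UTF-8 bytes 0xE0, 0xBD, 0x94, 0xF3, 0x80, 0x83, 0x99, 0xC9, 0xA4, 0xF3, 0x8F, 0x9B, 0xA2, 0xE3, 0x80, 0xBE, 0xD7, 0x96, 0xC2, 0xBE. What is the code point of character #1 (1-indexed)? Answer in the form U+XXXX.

U+0F54

Offset 0: leading byte 0xE0 = 11100000 → 3-byte char #1 = E0 BD 94.
Leading byte 0xE0 = 11100000 matches 1110xxxx → 3-byte sequence.
Byte 1: 0xE0 = 11100000, payload 0000 (4 bits).
Byte 2: 0xBD = 10111101 (10xxxxxx ✓), payload 111101.
Byte 3: 0x94 = 10010100 (10xxxxxx ✓), payload 010100.
Concatenate: 0000111101010100 = 0xF54 (16 bits → U+0F54).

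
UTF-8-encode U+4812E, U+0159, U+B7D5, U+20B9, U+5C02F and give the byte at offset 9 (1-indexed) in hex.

1-indexed offset 9 is 0-indexed offset 8.
U+4812E → 4-byte form F1 88 84 AE at offsets 0–3.
U+0159 → 2-byte form C5 99 at offsets 4–5.
U+B7D5 → 3-byte form EB 9F 95 at offsets 6–8.
Offset 8 falls in char 3's range; it's byte 3 of EB 9F 95 = 0x95.

0x95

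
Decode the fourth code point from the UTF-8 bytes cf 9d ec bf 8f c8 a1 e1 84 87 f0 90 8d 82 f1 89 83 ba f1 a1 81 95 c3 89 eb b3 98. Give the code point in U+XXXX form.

Offset 0: leading byte 0xCF = 11001111 → 2-byte char #1 = CF 9D.
Offset 2: leading byte 0xEC = 11101100 → 3-byte char #2 = EC BF 8F.
Offset 5: leading byte 0xC8 = 11001000 → 2-byte char #3 = C8 A1.
Offset 7: leading byte 0xE1 = 11100001 → 3-byte char #4 = E1 84 87.
Leading byte 0xE1 = 11100001 matches 1110xxxx → 3-byte sequence.
Byte 1: 0xE1 = 11100001, payload 0001 (4 bits).
Byte 2: 0x84 = 10000100 (10xxxxxx ✓), payload 000100.
Byte 3: 0x87 = 10000111 (10xxxxxx ✓), payload 000111.
Concatenate: 0001000100000111 = 0x1107 (16 bits → U+1107).

U+1107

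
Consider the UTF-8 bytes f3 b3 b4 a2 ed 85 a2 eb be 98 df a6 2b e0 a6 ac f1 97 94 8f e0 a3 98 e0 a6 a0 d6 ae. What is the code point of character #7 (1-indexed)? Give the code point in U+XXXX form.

Offset 0: leading byte 0xF3 = 11110011 → 4-byte char #1 = F3 B3 B4 A2.
Offset 4: leading byte 0xED = 11101101 → 3-byte char #2 = ED 85 A2.
Offset 7: leading byte 0xEB = 11101011 → 3-byte char #3 = EB BE 98.
Offset 10: leading byte 0xDF = 11011111 → 2-byte char #4 = DF A6.
Offset 12: leading byte 0x2B = 00101011 → 1-byte char #5 = 2B.
Offset 13: leading byte 0xE0 = 11100000 → 3-byte char #6 = E0 A6 AC.
Offset 16: leading byte 0xF1 = 11110001 → 4-byte char #7 = F1 97 94 8F.
Leading byte 0xF1 = 11110001 matches 11110xxx → 4-byte sequence.
Byte 1: 0xF1 = 11110001, payload 001 (3 bits).
Byte 2: 0x97 = 10010111 (10xxxxxx ✓), payload 010111.
Byte 3: 0x94 = 10010100 (10xxxxxx ✓), payload 010100.
Byte 4: 0x8F = 10001111 (10xxxxxx ✓), payload 001111.
Concatenate: 001010111010100001111 = 0x5750F (21 bits → U+5750F).

U+5750F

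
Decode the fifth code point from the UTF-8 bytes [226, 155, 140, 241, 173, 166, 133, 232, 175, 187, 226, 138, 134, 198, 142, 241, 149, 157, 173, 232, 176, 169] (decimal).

U+018E

Offset 0: leading byte 0xE2 = 11100010 → 3-byte char #1 = E2 9B 8C.
Offset 3: leading byte 0xF1 = 11110001 → 4-byte char #2 = F1 AD A6 85.
Offset 7: leading byte 0xE8 = 11101000 → 3-byte char #3 = E8 AF BB.
Offset 10: leading byte 0xE2 = 11100010 → 3-byte char #4 = E2 8A 86.
Offset 13: leading byte 0xC6 = 11000110 → 2-byte char #5 = C6 8E.
Leading byte 0xC6 = 11000110 matches 110xxxxx → 2-byte sequence.
Byte 1: 0xC6 = 11000110, payload 00110 (5 bits).
Byte 2: 0x8E = 10001110 (10xxxxxx ✓), payload 001110.
Concatenate: 00110001110 = 0x18E (11 bits → U+018E).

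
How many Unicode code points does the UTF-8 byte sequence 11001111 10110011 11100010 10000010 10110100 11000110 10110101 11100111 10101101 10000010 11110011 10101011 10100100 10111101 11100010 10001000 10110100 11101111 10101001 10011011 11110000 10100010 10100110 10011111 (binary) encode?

Byte at offset 0: 0xCF = 11001111 → 2-byte char (#1). Advance 2.
Byte at offset 2: 0xE2 = 11100010 → 3-byte char (#2). Advance 3.
Byte at offset 5: 0xC6 = 11000110 → 2-byte char (#3). Advance 2.
Byte at offset 7: 0xE7 = 11100111 → 3-byte char (#4). Advance 3.
Byte at offset 10: 0xF3 = 11110011 → 4-byte char (#5). Advance 4.
Byte at offset 14: 0xE2 = 11100010 → 3-byte char (#6). Advance 3.
Byte at offset 17: 0xEF = 11101111 → 3-byte char (#7). Advance 3.
Byte at offset 20: 0xF0 = 11110000 → 4-byte char (#8). Advance 4.
Reached end at offset 24 after 8 code points.

8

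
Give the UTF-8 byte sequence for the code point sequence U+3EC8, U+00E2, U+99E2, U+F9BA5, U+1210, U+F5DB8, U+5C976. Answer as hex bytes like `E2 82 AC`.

U+3EC8: 3-byte form → E3 BB 88.
U+00E2: 2-byte form → C3 A2.
U+99E2: 3-byte form → E9 A7 A2.
U+F9BA5: 4-byte form → F3 B9 AE A5.
U+1210: 3-byte form → E1 88 90.
U+F5DB8: 4-byte form → F3 B5 B6 B8.
U+5C976: 4-byte form → F1 9C A5 B6.
Concatenated (23 bytes): E3 BB 88 C3 A2 E9 A7 A2 F3 B9 AE A5 E1 88 90 F3 B5 B6 B8 F1 9C A5 B6.

E3 BB 88 C3 A2 E9 A7 A2 F3 B9 AE A5 E1 88 90 F3 B5 B6 B8 F1 9C A5 B6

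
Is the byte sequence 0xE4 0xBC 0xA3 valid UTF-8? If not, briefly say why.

Leading byte 0xE4 = 11100100 → 3-byte form.
Continuation bytes 0xBC=10111100, 0xA3=10100011 all match 10xxxxxx.
Decoded value 0x4F23 is ≥ 0x800 (shortest form) and not a surrogate.

valid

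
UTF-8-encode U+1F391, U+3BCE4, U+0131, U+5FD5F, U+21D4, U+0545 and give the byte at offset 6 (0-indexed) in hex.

U+1F391 → 4-byte form F0 9F 8E 91 at offsets 0–3.
U+3BCE4 → 4-byte form F0 BB B3 A4 at offsets 4–7.
Offset 6 falls in char 2's range; it's byte 3 of F0 BB B3 A4 = 0xB3.

0xB3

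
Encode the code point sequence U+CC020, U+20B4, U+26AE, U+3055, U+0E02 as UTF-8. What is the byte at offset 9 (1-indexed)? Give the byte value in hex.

1-indexed offset 9 is 0-indexed offset 8.
U+CC020 → 4-byte form F3 8C 80 A0 at offsets 0–3.
U+20B4 → 3-byte form E2 82 B4 at offsets 4–6.
U+26AE → 3-byte form E2 9A AE at offsets 7–9.
Offset 8 falls in char 3's range; it's byte 2 of E2 9A AE = 0x9A.

0x9A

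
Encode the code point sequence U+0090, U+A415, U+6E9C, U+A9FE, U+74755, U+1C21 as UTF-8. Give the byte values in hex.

U+0090: 2-byte form → C2 90.
U+A415: 3-byte form → EA 90 95.
U+6E9C: 3-byte form → E6 BA 9C.
U+A9FE: 3-byte form → EA A7 BE.
U+74755: 4-byte form → F1 B4 9D 95.
U+1C21: 3-byte form → E1 B0 A1.
Concatenated (18 bytes): C2 90 EA 90 95 E6 BA 9C EA A7 BE F1 B4 9D 95 E1 B0 A1.

C2 90 EA 90 95 E6 BA 9C EA A7 BE F1 B4 9D 95 E1 B0 A1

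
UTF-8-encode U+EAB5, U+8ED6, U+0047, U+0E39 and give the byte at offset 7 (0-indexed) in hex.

U+EAB5 → 3-byte form EE AA B5 at offsets 0–2.
U+8ED6 → 3-byte form E8 BB 96 at offsets 3–5.
U+0047 → 1-byte form 47 at offsets 6–6.
U+0E39 → 3-byte form E0 B8 B9 at offsets 7–9.
Offset 7 falls in char 4's range; it's byte 1 of E0 B8 B9 = 0xE0.

0xE0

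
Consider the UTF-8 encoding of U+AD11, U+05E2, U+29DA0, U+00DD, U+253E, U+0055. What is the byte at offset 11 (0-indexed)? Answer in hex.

0xE2

U+AD11 → 3-byte form EA B4 91 at offsets 0–2.
U+05E2 → 2-byte form D7 A2 at offsets 3–4.
U+29DA0 → 4-byte form F0 A9 B6 A0 at offsets 5–8.
U+00DD → 2-byte form C3 9D at offsets 9–10.
U+253E → 3-byte form E2 94 BE at offsets 11–13.
Offset 11 falls in char 5's range; it's byte 1 of E2 94 BE = 0xE2.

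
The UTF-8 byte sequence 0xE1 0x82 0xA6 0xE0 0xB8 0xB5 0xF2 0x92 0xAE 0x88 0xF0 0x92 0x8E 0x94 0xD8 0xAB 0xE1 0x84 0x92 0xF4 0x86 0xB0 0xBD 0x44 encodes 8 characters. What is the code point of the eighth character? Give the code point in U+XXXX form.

U+0044

Offset 0: leading byte 0xE1 = 11100001 → 3-byte char #1 = E1 82 A6.
Offset 3: leading byte 0xE0 = 11100000 → 3-byte char #2 = E0 B8 B5.
Offset 6: leading byte 0xF2 = 11110010 → 4-byte char #3 = F2 92 AE 88.
Offset 10: leading byte 0xF0 = 11110000 → 4-byte char #4 = F0 92 8E 94.
Offset 14: leading byte 0xD8 = 11011000 → 2-byte char #5 = D8 AB.
Offset 16: leading byte 0xE1 = 11100001 → 3-byte char #6 = E1 84 92.
Offset 19: leading byte 0xF4 = 11110100 → 4-byte char #7 = F4 86 B0 BD.
Offset 23: leading byte 0x44 = 01000100 → 1-byte char #8 = 44.
Leading byte 0x44 = 01000100 matches 0xxxxxxx → 1-byte sequence.
Byte 1: 0x44 = 01000100, payload 1000100 (7 bits).
Concatenate: 1000100 = 0x44 (7 bits → U+0044).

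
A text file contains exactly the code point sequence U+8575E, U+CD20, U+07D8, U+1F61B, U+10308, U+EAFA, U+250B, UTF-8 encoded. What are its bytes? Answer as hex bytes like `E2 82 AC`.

F2 85 9D 9E EC B4 A0 DF 98 F0 9F 98 9B F0 90 8C 88 EE AB BA E2 94 8B

U+8575E: 4-byte form → F2 85 9D 9E.
U+CD20: 3-byte form → EC B4 A0.
U+07D8: 2-byte form → DF 98.
U+1F61B: 4-byte form → F0 9F 98 9B.
U+10308: 4-byte form → F0 90 8C 88.
U+EAFA: 3-byte form → EE AB BA.
U+250B: 3-byte form → E2 94 8B.
Concatenated (23 bytes): F2 85 9D 9E EC B4 A0 DF 98 F0 9F 98 9B F0 90 8C 88 EE AB BA E2 94 8B.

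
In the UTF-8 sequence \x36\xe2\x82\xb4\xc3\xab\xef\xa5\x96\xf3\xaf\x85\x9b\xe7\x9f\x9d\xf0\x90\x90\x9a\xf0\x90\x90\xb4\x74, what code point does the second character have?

Offset 0: leading byte 0x36 = 00110110 → 1-byte char #1 = 36.
Offset 1: leading byte 0xE2 = 11100010 → 3-byte char #2 = E2 82 B4.
Leading byte 0xE2 = 11100010 matches 1110xxxx → 3-byte sequence.
Byte 1: 0xE2 = 11100010, payload 0010 (4 bits).
Byte 2: 0x82 = 10000010 (10xxxxxx ✓), payload 000010.
Byte 3: 0xB4 = 10110100 (10xxxxxx ✓), payload 110100.
Concatenate: 0010000010110100 = 0x20B4 (16 bits → U+20B4).

U+20B4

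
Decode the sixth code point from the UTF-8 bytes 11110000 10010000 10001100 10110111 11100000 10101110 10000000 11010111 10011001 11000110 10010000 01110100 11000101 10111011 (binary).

Offset 0: leading byte 0xF0 = 11110000 → 4-byte char #1 = F0 90 8C B7.
Offset 4: leading byte 0xE0 = 11100000 → 3-byte char #2 = E0 AE 80.
Offset 7: leading byte 0xD7 = 11010111 → 2-byte char #3 = D7 99.
Offset 9: leading byte 0xC6 = 11000110 → 2-byte char #4 = C6 90.
Offset 11: leading byte 0x74 = 01110100 → 1-byte char #5 = 74.
Offset 12: leading byte 0xC5 = 11000101 → 2-byte char #6 = C5 BB.
Leading byte 0xC5 = 11000101 matches 110xxxxx → 2-byte sequence.
Byte 1: 0xC5 = 11000101, payload 00101 (5 bits).
Byte 2: 0xBB = 10111011 (10xxxxxx ✓), payload 111011.
Concatenate: 00101111011 = 0x17B (11 bits → U+017B).

U+017B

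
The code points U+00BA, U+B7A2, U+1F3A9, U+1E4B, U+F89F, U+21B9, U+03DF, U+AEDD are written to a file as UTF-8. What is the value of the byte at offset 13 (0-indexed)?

0xA2

U+00BA → 2-byte form C2 BA at offsets 0–1.
U+B7A2 → 3-byte form EB 9E A2 at offsets 2–4.
U+1F3A9 → 4-byte form F0 9F 8E A9 at offsets 5–8.
U+1E4B → 3-byte form E1 B9 8B at offsets 9–11.
U+F89F → 3-byte form EF A2 9F at offsets 12–14.
Offset 13 falls in char 5's range; it's byte 2 of EF A2 9F = 0xA2.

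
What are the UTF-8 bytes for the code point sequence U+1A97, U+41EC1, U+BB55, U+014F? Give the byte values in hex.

U+1A97: 3-byte form → E1 AA 97.
U+41EC1: 4-byte form → F1 81 BB 81.
U+BB55: 3-byte form → EB AD 95.
U+014F: 2-byte form → C5 8F.
Concatenated (12 bytes): E1 AA 97 F1 81 BB 81 EB AD 95 C5 8F.

E1 AA 97 F1 81 BB 81 EB AD 95 C5 8F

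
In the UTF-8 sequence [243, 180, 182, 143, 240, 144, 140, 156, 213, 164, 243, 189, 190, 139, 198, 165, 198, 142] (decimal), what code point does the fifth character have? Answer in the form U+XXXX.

Offset 0: leading byte 0xF3 = 11110011 → 4-byte char #1 = F3 B4 B6 8F.
Offset 4: leading byte 0xF0 = 11110000 → 4-byte char #2 = F0 90 8C 9C.
Offset 8: leading byte 0xD5 = 11010101 → 2-byte char #3 = D5 A4.
Offset 10: leading byte 0xF3 = 11110011 → 4-byte char #4 = F3 BD BE 8B.
Offset 14: leading byte 0xC6 = 11000110 → 2-byte char #5 = C6 A5.
Leading byte 0xC6 = 11000110 matches 110xxxxx → 2-byte sequence.
Byte 1: 0xC6 = 11000110, payload 00110 (5 bits).
Byte 2: 0xA5 = 10100101 (10xxxxxx ✓), payload 100101.
Concatenate: 00110100101 = 0x1A5 (11 bits → U+01A5).

U+01A5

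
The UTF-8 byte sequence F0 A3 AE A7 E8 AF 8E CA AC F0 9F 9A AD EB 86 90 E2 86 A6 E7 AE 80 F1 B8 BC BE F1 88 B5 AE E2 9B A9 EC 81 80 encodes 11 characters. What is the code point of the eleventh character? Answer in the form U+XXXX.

Offset 0: leading byte 0xF0 = 11110000 → 4-byte char #1 = F0 A3 AE A7.
Offset 4: leading byte 0xE8 = 11101000 → 3-byte char #2 = E8 AF 8E.
Offset 7: leading byte 0xCA = 11001010 → 2-byte char #3 = CA AC.
Offset 9: leading byte 0xF0 = 11110000 → 4-byte char #4 = F0 9F 9A AD.
Offset 13: leading byte 0xEB = 11101011 → 3-byte char #5 = EB 86 90.
Offset 16: leading byte 0xE2 = 11100010 → 3-byte char #6 = E2 86 A6.
Offset 19: leading byte 0xE7 = 11100111 → 3-byte char #7 = E7 AE 80.
Offset 22: leading byte 0xF1 = 11110001 → 4-byte char #8 = F1 B8 BC BE.
Offset 26: leading byte 0xF1 = 11110001 → 4-byte char #9 = F1 88 B5 AE.
Offset 30: leading byte 0xE2 = 11100010 → 3-byte char #10 = E2 9B A9.
Offset 33: leading byte 0xEC = 11101100 → 3-byte char #11 = EC 81 80.
Leading byte 0xEC = 11101100 matches 1110xxxx → 3-byte sequence.
Byte 1: 0xEC = 11101100, payload 1100 (4 bits).
Byte 2: 0x81 = 10000001 (10xxxxxx ✓), payload 000001.
Byte 3: 0x80 = 10000000 (10xxxxxx ✓), payload 000000.
Concatenate: 1100000001000000 = 0xC040 (16 bits → U+C040).

U+C040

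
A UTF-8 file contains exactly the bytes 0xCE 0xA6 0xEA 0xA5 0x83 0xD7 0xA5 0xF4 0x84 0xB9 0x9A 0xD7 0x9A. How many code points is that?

5

Byte at offset 0: 0xCE = 11001110 → 2-byte char (#1). Advance 2.
Byte at offset 2: 0xEA = 11101010 → 3-byte char (#2). Advance 3.
Byte at offset 5: 0xD7 = 11010111 → 2-byte char (#3). Advance 2.
Byte at offset 7: 0xF4 = 11110100 → 4-byte char (#4). Advance 4.
Byte at offset 11: 0xD7 = 11010111 → 2-byte char (#5). Advance 2.
Reached end at offset 13 after 5 code points.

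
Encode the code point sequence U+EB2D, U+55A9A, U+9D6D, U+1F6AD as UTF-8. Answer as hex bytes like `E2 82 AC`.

U+EB2D: 3-byte form → EE AC AD.
U+55A9A: 4-byte form → F1 95 AA 9A.
U+9D6D: 3-byte form → E9 B5 AD.
U+1F6AD: 4-byte form → F0 9F 9A AD.
Concatenated (14 bytes): EE AC AD F1 95 AA 9A E9 B5 AD F0 9F 9A AD.

EE AC AD F1 95 AA 9A E9 B5 AD F0 9F 9A AD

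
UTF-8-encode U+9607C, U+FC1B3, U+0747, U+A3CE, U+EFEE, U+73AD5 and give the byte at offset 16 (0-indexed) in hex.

0xF1

U+9607C → 4-byte form F2 96 81 BC at offsets 0–3.
U+FC1B3 → 4-byte form F3 BC 86 B3 at offsets 4–7.
U+0747 → 2-byte form DD 87 at offsets 8–9.
U+A3CE → 3-byte form EA 8F 8E at offsets 10–12.
U+EFEE → 3-byte form EE BF AE at offsets 13–15.
U+73AD5 → 4-byte form F1 B3 AB 95 at offsets 16–19.
Offset 16 falls in char 6's range; it's byte 1 of F1 B3 AB 95 = 0xF1.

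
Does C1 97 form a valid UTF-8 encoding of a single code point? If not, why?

invalid (overlong encoding)

Leading byte 0xC1 = 11000001 → 2-byte form.
Continuation bytes all match 10xxxxxx. Payload decodes to 0x57.
But 0x57 < 0x80, the minimum for a 2-byte sequence — this is an overlong encoding.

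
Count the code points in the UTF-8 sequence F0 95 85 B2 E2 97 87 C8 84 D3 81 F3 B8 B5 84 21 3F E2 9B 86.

8

Byte at offset 0: 0xF0 = 11110000 → 4-byte char (#1). Advance 4.
Byte at offset 4: 0xE2 = 11100010 → 3-byte char (#2). Advance 3.
Byte at offset 7: 0xC8 = 11001000 → 2-byte char (#3). Advance 2.
Byte at offset 9: 0xD3 = 11010011 → 2-byte char (#4). Advance 2.
Byte at offset 11: 0xF3 = 11110011 → 4-byte char (#5). Advance 4.
Byte at offset 15: 0x21 = 00100001 → 1-byte char (#6). Advance 1.
Byte at offset 16: 0x3F = 00111111 → 1-byte char (#7). Advance 1.
Byte at offset 17: 0xE2 = 11100010 → 3-byte char (#8). Advance 3.
Reached end at offset 20 after 8 code points.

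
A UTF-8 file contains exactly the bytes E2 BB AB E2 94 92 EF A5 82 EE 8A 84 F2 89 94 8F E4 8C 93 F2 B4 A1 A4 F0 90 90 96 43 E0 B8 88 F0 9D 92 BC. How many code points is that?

Byte at offset 0: 0xE2 = 11100010 → 3-byte char (#1). Advance 3.
Byte at offset 3: 0xE2 = 11100010 → 3-byte char (#2). Advance 3.
Byte at offset 6: 0xEF = 11101111 → 3-byte char (#3). Advance 3.
Byte at offset 9: 0xEE = 11101110 → 3-byte char (#4). Advance 3.
Byte at offset 12: 0xF2 = 11110010 → 4-byte char (#5). Advance 4.
Byte at offset 16: 0xE4 = 11100100 → 3-byte char (#6). Advance 3.
Byte at offset 19: 0xF2 = 11110010 → 4-byte char (#7). Advance 4.
Byte at offset 23: 0xF0 = 11110000 → 4-byte char (#8). Advance 4.
Byte at offset 27: 0x43 = 01000011 → 1-byte char (#9). Advance 1.
Byte at offset 28: 0xE0 = 11100000 → 3-byte char (#10). Advance 3.
Byte at offset 31: 0xF0 = 11110000 → 4-byte char (#11). Advance 4.
Reached end at offset 35 after 11 code points.

11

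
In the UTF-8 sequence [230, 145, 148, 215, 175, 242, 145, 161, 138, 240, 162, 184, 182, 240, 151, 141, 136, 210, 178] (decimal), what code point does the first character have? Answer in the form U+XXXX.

Offset 0: leading byte 0xE6 = 11100110 → 3-byte char #1 = E6 91 94.
Leading byte 0xE6 = 11100110 matches 1110xxxx → 3-byte sequence.
Byte 1: 0xE6 = 11100110, payload 0110 (4 bits).
Byte 2: 0x91 = 10010001 (10xxxxxx ✓), payload 010001.
Byte 3: 0x94 = 10010100 (10xxxxxx ✓), payload 010100.
Concatenate: 0110010001010100 = 0x6454 (16 bits → U+6454).

U+6454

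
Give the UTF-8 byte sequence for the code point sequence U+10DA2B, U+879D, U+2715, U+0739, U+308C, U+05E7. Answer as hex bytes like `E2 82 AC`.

F4 8D A8 AB E8 9E 9D E2 9C 95 DC B9 E3 82 8C D7 A7

U+10DA2B: 4-byte form → F4 8D A8 AB.
U+879D: 3-byte form → E8 9E 9D.
U+2715: 3-byte form → E2 9C 95.
U+0739: 2-byte form → DC B9.
U+308C: 3-byte form → E3 82 8C.
U+05E7: 2-byte form → D7 A7.
Concatenated (17 bytes): F4 8D A8 AB E8 9E 9D E2 9C 95 DC B9 E3 82 8C D7 A7.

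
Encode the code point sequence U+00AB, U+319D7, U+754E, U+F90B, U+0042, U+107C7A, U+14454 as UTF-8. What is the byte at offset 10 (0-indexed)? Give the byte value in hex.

0xA4

U+00AB → 2-byte form C2 AB at offsets 0–1.
U+319D7 → 4-byte form F0 B1 A7 97 at offsets 2–5.
U+754E → 3-byte form E7 95 8E at offsets 6–8.
U+F90B → 3-byte form EF A4 8B at offsets 9–11.
Offset 10 falls in char 4's range; it's byte 2 of EF A4 8B = 0xA4.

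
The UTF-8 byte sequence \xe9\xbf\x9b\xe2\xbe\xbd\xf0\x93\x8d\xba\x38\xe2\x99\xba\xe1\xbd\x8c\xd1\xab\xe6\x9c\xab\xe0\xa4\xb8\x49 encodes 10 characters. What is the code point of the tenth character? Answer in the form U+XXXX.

U+0049

Offset 0: leading byte 0xE9 = 11101001 → 3-byte char #1 = E9 BF 9B.
Offset 3: leading byte 0xE2 = 11100010 → 3-byte char #2 = E2 BE BD.
Offset 6: leading byte 0xF0 = 11110000 → 4-byte char #3 = F0 93 8D BA.
Offset 10: leading byte 0x38 = 00111000 → 1-byte char #4 = 38.
Offset 11: leading byte 0xE2 = 11100010 → 3-byte char #5 = E2 99 BA.
Offset 14: leading byte 0xE1 = 11100001 → 3-byte char #6 = E1 BD 8C.
Offset 17: leading byte 0xD1 = 11010001 → 2-byte char #7 = D1 AB.
Offset 19: leading byte 0xE6 = 11100110 → 3-byte char #8 = E6 9C AB.
Offset 22: leading byte 0xE0 = 11100000 → 3-byte char #9 = E0 A4 B8.
Offset 25: leading byte 0x49 = 01001001 → 1-byte char #10 = 49.
Leading byte 0x49 = 01001001 matches 0xxxxxxx → 1-byte sequence.
Byte 1: 0x49 = 01001001, payload 1001001 (7 bits).
Concatenate: 1001001 = 0x49 (7 bits → U+0049).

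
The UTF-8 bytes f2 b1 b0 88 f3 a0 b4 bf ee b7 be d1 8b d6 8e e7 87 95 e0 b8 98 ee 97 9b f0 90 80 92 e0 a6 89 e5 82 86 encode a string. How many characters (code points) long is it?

Byte at offset 0: 0xF2 = 11110010 → 4-byte char (#1). Advance 4.
Byte at offset 4: 0xF3 = 11110011 → 4-byte char (#2). Advance 4.
Byte at offset 8: 0xEE = 11101110 → 3-byte char (#3). Advance 3.
Byte at offset 11: 0xD1 = 11010001 → 2-byte char (#4). Advance 2.
Byte at offset 13: 0xD6 = 11010110 → 2-byte char (#5). Advance 2.
Byte at offset 15: 0xE7 = 11100111 → 3-byte char (#6). Advance 3.
Byte at offset 18: 0xE0 = 11100000 → 3-byte char (#7). Advance 3.
Byte at offset 21: 0xEE = 11101110 → 3-byte char (#8). Advance 3.
Byte at offset 24: 0xF0 = 11110000 → 4-byte char (#9). Advance 4.
Byte at offset 28: 0xE0 = 11100000 → 3-byte char (#10). Advance 3.
Byte at offset 31: 0xE5 = 11100101 → 3-byte char (#11). Advance 3.
Reached end at offset 34 after 11 code points.

11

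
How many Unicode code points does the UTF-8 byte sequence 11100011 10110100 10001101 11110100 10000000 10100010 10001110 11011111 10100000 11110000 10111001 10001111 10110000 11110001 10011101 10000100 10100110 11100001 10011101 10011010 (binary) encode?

Byte at offset 0: 0xE3 = 11100011 → 3-byte char (#1). Advance 3.
Byte at offset 3: 0xF4 = 11110100 → 4-byte char (#2). Advance 4.
Byte at offset 7: 0xDF = 11011111 → 2-byte char (#3). Advance 2.
Byte at offset 9: 0xF0 = 11110000 → 4-byte char (#4). Advance 4.
Byte at offset 13: 0xF1 = 11110001 → 4-byte char (#5). Advance 4.
Byte at offset 17: 0xE1 = 11100001 → 3-byte char (#6). Advance 3.
Reached end at offset 20 after 6 code points.

6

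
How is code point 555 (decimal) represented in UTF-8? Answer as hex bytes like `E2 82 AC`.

U+022B = 0x22B = 555 decimal. In range U+0080–U+07FF → 2-byte form: 110xxxxx 10xxxxxx.
Binary (11 bits): 01000101011.
Split 5+6: 01000 | 101011.
Byte 1: 11001000 = 0xC8.
Byte 2: 10101011 = 0xAB.

C8 AB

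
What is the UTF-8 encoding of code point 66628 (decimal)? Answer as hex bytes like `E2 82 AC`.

F0 90 91 84

U+10444 = 0x10444 = 66628 decimal. In range U+10000–U+10FFFF → 4-byte form: 11110xxx 10xxxxxx 10xxxxxx 10xxxxxx.
Binary (21 bits): 000010000010001000100.
Split 3+6+6+6: 000 | 010000 | 010001 | 000100.
Byte 1: 11110000 = 0xF0.
Byte 2: 10010000 = 0x90.
Byte 3: 10010001 = 0x91.
Byte 4: 10000100 = 0x84.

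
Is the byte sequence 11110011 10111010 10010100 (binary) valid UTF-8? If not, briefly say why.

invalid (sequence truncated)

Leading byte 0xF3 = 11110011 → 4-byte form, but only 3 bytes are present.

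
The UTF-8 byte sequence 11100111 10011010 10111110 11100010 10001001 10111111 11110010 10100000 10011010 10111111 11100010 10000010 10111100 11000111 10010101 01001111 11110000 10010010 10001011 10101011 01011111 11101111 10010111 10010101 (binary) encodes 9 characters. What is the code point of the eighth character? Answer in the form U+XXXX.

Offset 0: leading byte 0xE7 = 11100111 → 3-byte char #1 = E7 9A BE.
Offset 3: leading byte 0xE2 = 11100010 → 3-byte char #2 = E2 89 BF.
Offset 6: leading byte 0xF2 = 11110010 → 4-byte char #3 = F2 A0 9A BF.
Offset 10: leading byte 0xE2 = 11100010 → 3-byte char #4 = E2 82 BC.
Offset 13: leading byte 0xC7 = 11000111 → 2-byte char #5 = C7 95.
Offset 15: leading byte 0x4F = 01001111 → 1-byte char #6 = 4F.
Offset 16: leading byte 0xF0 = 11110000 → 4-byte char #7 = F0 92 8B AB.
Offset 20: leading byte 0x5F = 01011111 → 1-byte char #8 = 5F.
Leading byte 0x5F = 01011111 matches 0xxxxxxx → 1-byte sequence.
Byte 1: 0x5F = 01011111, payload 1011111 (7 bits).
Concatenate: 1011111 = 0x5F (7 bits → U+005F).

U+005F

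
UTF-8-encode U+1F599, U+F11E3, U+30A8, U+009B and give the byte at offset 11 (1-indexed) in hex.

0xA8

1-indexed offset 11 is 0-indexed offset 10.
U+1F599 → 4-byte form F0 9F 96 99 at offsets 0–3.
U+F11E3 → 4-byte form F3 B1 87 A3 at offsets 4–7.
U+30A8 → 3-byte form E3 82 A8 at offsets 8–10.
Offset 10 falls in char 3's range; it's byte 3 of E3 82 A8 = 0xA8.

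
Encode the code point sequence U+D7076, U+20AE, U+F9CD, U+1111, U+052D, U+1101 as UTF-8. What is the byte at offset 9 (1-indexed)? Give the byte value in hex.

1-indexed offset 9 is 0-indexed offset 8.
U+D7076 → 4-byte form F3 97 81 B6 at offsets 0–3.
U+20AE → 3-byte form E2 82 AE at offsets 4–6.
U+F9CD → 3-byte form EF A7 8D at offsets 7–9.
Offset 8 falls in char 3's range; it's byte 2 of EF A7 8D = 0xA7.

0xA7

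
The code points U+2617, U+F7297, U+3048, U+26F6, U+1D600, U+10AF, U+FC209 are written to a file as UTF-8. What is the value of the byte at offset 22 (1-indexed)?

1-indexed offset 22 is 0-indexed offset 21.
U+2617 → 3-byte form E2 98 97 at offsets 0–2.
U+F7297 → 4-byte form F3 B7 8A 97 at offsets 3–6.
U+3048 → 3-byte form E3 81 88 at offsets 7–9.
U+26F6 → 3-byte form E2 9B B6 at offsets 10–12.
U+1D600 → 4-byte form F0 9D 98 80 at offsets 13–16.
U+10AF → 3-byte form E1 82 AF at offsets 17–19.
U+FC209 → 4-byte form F3 BC 88 89 at offsets 20–23.
Offset 21 falls in char 7's range; it's byte 2 of F3 BC 88 89 = 0xBC.

0xBC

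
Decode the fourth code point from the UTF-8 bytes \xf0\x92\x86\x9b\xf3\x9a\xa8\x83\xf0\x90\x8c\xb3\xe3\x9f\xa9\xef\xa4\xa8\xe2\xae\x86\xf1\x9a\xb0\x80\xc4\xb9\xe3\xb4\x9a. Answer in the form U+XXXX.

U+37E9

Offset 0: leading byte 0xF0 = 11110000 → 4-byte char #1 = F0 92 86 9B.
Offset 4: leading byte 0xF3 = 11110011 → 4-byte char #2 = F3 9A A8 83.
Offset 8: leading byte 0xF0 = 11110000 → 4-byte char #3 = F0 90 8C B3.
Offset 12: leading byte 0xE3 = 11100011 → 3-byte char #4 = E3 9F A9.
Leading byte 0xE3 = 11100011 matches 1110xxxx → 3-byte sequence.
Byte 1: 0xE3 = 11100011, payload 0011 (4 bits).
Byte 2: 0x9F = 10011111 (10xxxxxx ✓), payload 011111.
Byte 3: 0xA9 = 10101001 (10xxxxxx ✓), payload 101001.
Concatenate: 0011011111101001 = 0x37E9 (16 bits → U+37E9).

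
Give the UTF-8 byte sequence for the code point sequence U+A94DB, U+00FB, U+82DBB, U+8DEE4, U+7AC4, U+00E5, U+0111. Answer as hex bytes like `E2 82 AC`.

F2 A9 93 9B C3 BB F2 82 B6 BB F2 8D BB A4 E7 AB 84 C3 A5 C4 91

U+A94DB: 4-byte form → F2 A9 93 9B.
U+00FB: 2-byte form → C3 BB.
U+82DBB: 4-byte form → F2 82 B6 BB.
U+8DEE4: 4-byte form → F2 8D BB A4.
U+7AC4: 3-byte form → E7 AB 84.
U+00E5: 2-byte form → C3 A5.
U+0111: 2-byte form → C4 91.
Concatenated (21 bytes): F2 A9 93 9B C3 BB F2 82 B6 BB F2 8D BB A4 E7 AB 84 C3 A5 C4 91.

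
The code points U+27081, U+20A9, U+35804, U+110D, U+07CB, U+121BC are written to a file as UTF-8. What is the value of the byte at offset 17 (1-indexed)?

1-indexed offset 17 is 0-indexed offset 16.
U+27081 → 4-byte form F0 A7 82 81 at offsets 0–3.
U+20A9 → 3-byte form E2 82 A9 at offsets 4–6.
U+35804 → 4-byte form F0 B5 A0 84 at offsets 7–10.
U+110D → 3-byte form E1 84 8D at offsets 11–13.
U+07CB → 2-byte form DF 8B at offsets 14–15.
U+121BC → 4-byte form F0 92 86 BC at offsets 16–19.
Offset 16 falls in char 6's range; it's byte 1 of F0 92 86 BC = 0xF0.

0xF0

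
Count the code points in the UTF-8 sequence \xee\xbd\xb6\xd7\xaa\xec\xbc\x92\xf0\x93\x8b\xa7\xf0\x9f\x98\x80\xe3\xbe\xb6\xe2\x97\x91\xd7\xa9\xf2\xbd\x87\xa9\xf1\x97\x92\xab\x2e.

Byte at offset 0: 0xEE = 11101110 → 3-byte char (#1). Advance 3.
Byte at offset 3: 0xD7 = 11010111 → 2-byte char (#2). Advance 2.
Byte at offset 5: 0xEC = 11101100 → 3-byte char (#3). Advance 3.
Byte at offset 8: 0xF0 = 11110000 → 4-byte char (#4). Advance 4.
Byte at offset 12: 0xF0 = 11110000 → 4-byte char (#5). Advance 4.
Byte at offset 16: 0xE3 = 11100011 → 3-byte char (#6). Advance 3.
Byte at offset 19: 0xE2 = 11100010 → 3-byte char (#7). Advance 3.
Byte at offset 22: 0xD7 = 11010111 → 2-byte char (#8). Advance 2.
Byte at offset 24: 0xF2 = 11110010 → 4-byte char (#9). Advance 4.
Byte at offset 28: 0xF1 = 11110001 → 4-byte char (#10). Advance 4.
Byte at offset 32: 0x2E = 00101110 → 1-byte char (#11). Advance 1.
Reached end at offset 33 after 11 code points.

11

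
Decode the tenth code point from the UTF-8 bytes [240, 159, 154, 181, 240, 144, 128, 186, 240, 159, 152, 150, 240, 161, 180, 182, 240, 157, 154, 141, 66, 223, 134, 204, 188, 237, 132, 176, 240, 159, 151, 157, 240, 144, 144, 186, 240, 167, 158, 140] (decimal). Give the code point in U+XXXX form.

Offset 0: leading byte 0xF0 = 11110000 → 4-byte char #1 = F0 9F 9A B5.
Offset 4: leading byte 0xF0 = 11110000 → 4-byte char #2 = F0 90 80 BA.
Offset 8: leading byte 0xF0 = 11110000 → 4-byte char #3 = F0 9F 98 96.
Offset 12: leading byte 0xF0 = 11110000 → 4-byte char #4 = F0 A1 B4 B6.
Offset 16: leading byte 0xF0 = 11110000 → 4-byte char #5 = F0 9D 9A 8D.
Offset 20: leading byte 0x42 = 01000010 → 1-byte char #6 = 42.
Offset 21: leading byte 0xDF = 11011111 → 2-byte char #7 = DF 86.
Offset 23: leading byte 0xCC = 11001100 → 2-byte char #8 = CC BC.
Offset 25: leading byte 0xED = 11101101 → 3-byte char #9 = ED 84 B0.
Offset 28: leading byte 0xF0 = 11110000 → 4-byte char #10 = F0 9F 97 9D.
Leading byte 0xF0 = 11110000 matches 11110xxx → 4-byte sequence.
Byte 1: 0xF0 = 11110000, payload 000 (3 bits).
Byte 2: 0x9F = 10011111 (10xxxxxx ✓), payload 011111.
Byte 3: 0x97 = 10010111 (10xxxxxx ✓), payload 010111.
Byte 4: 0x9D = 10011101 (10xxxxxx ✓), payload 011101.
Concatenate: 000011111010111011101 = 0x1F5DD (21 bits → U+1F5DD).

U+1F5DD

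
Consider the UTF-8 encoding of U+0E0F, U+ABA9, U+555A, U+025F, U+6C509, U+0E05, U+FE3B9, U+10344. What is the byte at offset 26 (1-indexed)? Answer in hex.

1-indexed offset 26 is 0-indexed offset 25.
U+0E0F → 3-byte form E0 B8 8F at offsets 0–2.
U+ABA9 → 3-byte form EA AE A9 at offsets 3–5.
U+555A → 3-byte form E5 95 9A at offsets 6–8.
U+025F → 2-byte form C9 9F at offsets 9–10.
U+6C509 → 4-byte form F1 AC 94 89 at offsets 11–14.
U+0E05 → 3-byte form E0 B8 85 at offsets 15–17.
U+FE3B9 → 4-byte form F3 BE 8E B9 at offsets 18–21.
U+10344 → 4-byte form F0 90 8D 84 at offsets 22–25.
Offset 25 falls in char 8's range; it's byte 4 of F0 90 8D 84 = 0x84.

0x84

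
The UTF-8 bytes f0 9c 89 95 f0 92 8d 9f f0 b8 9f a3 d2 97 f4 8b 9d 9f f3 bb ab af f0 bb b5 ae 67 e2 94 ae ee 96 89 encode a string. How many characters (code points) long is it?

10

Byte at offset 0: 0xF0 = 11110000 → 4-byte char (#1). Advance 4.
Byte at offset 4: 0xF0 = 11110000 → 4-byte char (#2). Advance 4.
Byte at offset 8: 0xF0 = 11110000 → 4-byte char (#3). Advance 4.
Byte at offset 12: 0xD2 = 11010010 → 2-byte char (#4). Advance 2.
Byte at offset 14: 0xF4 = 11110100 → 4-byte char (#5). Advance 4.
Byte at offset 18: 0xF3 = 11110011 → 4-byte char (#6). Advance 4.
Byte at offset 22: 0xF0 = 11110000 → 4-byte char (#7). Advance 4.
Byte at offset 26: 0x67 = 01100111 → 1-byte char (#8). Advance 1.
Byte at offset 27: 0xE2 = 11100010 → 3-byte char (#9). Advance 3.
Byte at offset 30: 0xEE = 11101110 → 3-byte char (#10). Advance 3.
Reached end at offset 33 after 10 code points.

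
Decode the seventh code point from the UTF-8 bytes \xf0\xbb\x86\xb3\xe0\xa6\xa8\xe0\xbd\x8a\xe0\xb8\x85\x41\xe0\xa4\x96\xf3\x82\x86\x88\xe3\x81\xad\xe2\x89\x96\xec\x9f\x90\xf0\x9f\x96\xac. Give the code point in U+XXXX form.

U+C2188

Offset 0: leading byte 0xF0 = 11110000 → 4-byte char #1 = F0 BB 86 B3.
Offset 4: leading byte 0xE0 = 11100000 → 3-byte char #2 = E0 A6 A8.
Offset 7: leading byte 0xE0 = 11100000 → 3-byte char #3 = E0 BD 8A.
Offset 10: leading byte 0xE0 = 11100000 → 3-byte char #4 = E0 B8 85.
Offset 13: leading byte 0x41 = 01000001 → 1-byte char #5 = 41.
Offset 14: leading byte 0xE0 = 11100000 → 3-byte char #6 = E0 A4 96.
Offset 17: leading byte 0xF3 = 11110011 → 4-byte char #7 = F3 82 86 88.
Leading byte 0xF3 = 11110011 matches 11110xxx → 4-byte sequence.
Byte 1: 0xF3 = 11110011, payload 011 (3 bits).
Byte 2: 0x82 = 10000010 (10xxxxxx ✓), payload 000010.
Byte 3: 0x86 = 10000110 (10xxxxxx ✓), payload 000110.
Byte 4: 0x88 = 10001000 (10xxxxxx ✓), payload 001000.
Concatenate: 011000010000110001000 = 0xC2188 (21 bits → U+C2188).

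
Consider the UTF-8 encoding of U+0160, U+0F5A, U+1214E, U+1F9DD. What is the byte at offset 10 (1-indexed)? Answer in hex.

1-indexed offset 10 is 0-indexed offset 9.
U+0160 → 2-byte form C5 A0 at offsets 0–1.
U+0F5A → 3-byte form E0 BD 9A at offsets 2–4.
U+1214E → 4-byte form F0 92 85 8E at offsets 5–8.
U+1F9DD → 4-byte form F0 9F A7 9D at offsets 9–12.
Offset 9 falls in char 4's range; it's byte 1 of F0 9F A7 9D = 0xF0.

0xF0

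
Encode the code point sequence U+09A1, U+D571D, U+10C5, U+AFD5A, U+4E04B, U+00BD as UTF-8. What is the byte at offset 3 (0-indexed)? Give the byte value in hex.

0xF3

U+09A1 → 3-byte form E0 A6 A1 at offsets 0–2.
U+D571D → 4-byte form F3 95 9C 9D at offsets 3–6.
Offset 3 falls in char 2's range; it's byte 1 of F3 95 9C 9D = 0xF3.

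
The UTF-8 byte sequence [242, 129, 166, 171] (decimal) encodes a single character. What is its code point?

U+819AB

Leading byte 0xF2 = 11110010 matches 11110xxx → 4-byte sequence.
Byte 1: 0xF2 = 11110010, payload 010 (3 bits).
Byte 2: 0x81 = 10000001 (10xxxxxx ✓), payload 000001.
Byte 3: 0xA6 = 10100110 (10xxxxxx ✓), payload 100110.
Byte 4: 0xAB = 10101011 (10xxxxxx ✓), payload 101011.
Concatenate: 010000001100110101011 = 0x819AB (21 bits → U+819AB).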